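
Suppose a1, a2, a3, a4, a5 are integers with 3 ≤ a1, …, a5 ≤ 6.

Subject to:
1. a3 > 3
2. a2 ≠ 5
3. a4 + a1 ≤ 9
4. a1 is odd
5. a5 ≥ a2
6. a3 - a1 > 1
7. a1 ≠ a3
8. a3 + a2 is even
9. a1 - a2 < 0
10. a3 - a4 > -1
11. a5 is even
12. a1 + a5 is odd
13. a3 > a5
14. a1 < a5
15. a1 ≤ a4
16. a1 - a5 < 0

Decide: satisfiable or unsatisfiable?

Satisfiable

The assignment a1 = 3, a2 = 4, a3 = 6, a4 = 4, a5 = 4 works:
  constraint 3 holds since a4 + a1 = 7.
  constraint 6 holds since a3 - a1 = 3.
The rest check out directly.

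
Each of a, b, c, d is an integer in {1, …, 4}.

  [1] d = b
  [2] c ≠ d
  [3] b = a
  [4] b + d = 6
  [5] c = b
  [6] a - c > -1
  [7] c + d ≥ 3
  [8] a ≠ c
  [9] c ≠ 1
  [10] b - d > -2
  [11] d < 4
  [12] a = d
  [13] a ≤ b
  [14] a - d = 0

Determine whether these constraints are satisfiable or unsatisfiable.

Unsatisfiable

From constraints 3, 5, and 12, c = b = a = d, so c = d. But constraint 2 says c ≠ d. Contradiction.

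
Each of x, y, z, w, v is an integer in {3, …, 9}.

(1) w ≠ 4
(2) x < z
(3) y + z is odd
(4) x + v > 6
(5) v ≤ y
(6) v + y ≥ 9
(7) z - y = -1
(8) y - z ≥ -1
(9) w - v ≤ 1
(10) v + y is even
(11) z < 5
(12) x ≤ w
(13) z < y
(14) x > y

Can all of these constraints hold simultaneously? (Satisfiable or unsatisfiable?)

Unsatisfiable

Constraints 2, 13, and 14 give z < y, y < x, x < z. Chaining: z < y < x < z, which forces z < z — impossible.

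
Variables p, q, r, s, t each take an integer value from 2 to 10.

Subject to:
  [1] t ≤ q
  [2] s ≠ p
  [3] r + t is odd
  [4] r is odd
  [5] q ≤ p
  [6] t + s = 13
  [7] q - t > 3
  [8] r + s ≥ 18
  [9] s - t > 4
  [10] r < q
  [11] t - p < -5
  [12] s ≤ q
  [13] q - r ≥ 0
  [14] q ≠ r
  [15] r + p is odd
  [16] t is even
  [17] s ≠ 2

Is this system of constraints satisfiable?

Satisfiable

The assignment p = 10, q = 10, r = 9, s = 9, t = 4 works:
  constraint 6 holds since t + s = 13.
  constraint 7 holds since q - t = 6.
The rest check out directly.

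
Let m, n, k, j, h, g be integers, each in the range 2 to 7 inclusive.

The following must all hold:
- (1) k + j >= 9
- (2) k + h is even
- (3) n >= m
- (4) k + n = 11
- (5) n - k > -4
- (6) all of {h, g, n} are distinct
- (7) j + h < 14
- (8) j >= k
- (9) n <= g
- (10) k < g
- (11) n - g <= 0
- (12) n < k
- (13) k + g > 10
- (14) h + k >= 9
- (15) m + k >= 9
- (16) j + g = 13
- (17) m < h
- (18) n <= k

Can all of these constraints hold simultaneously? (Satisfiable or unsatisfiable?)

Satisfiable

Take m = 3, n = 5, k = 6, j = 6, h = 6, g = 7. Then constraint 1: k + j = 12; constraint 4: k + n = 11, and every other listed constraint is also met.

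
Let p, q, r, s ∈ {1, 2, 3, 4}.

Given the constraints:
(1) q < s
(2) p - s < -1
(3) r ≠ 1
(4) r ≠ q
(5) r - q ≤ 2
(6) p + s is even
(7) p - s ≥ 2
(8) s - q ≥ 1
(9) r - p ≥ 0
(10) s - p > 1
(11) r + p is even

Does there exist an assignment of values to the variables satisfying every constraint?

Constraints 5, 7, 8, and 9 give q − r ≥ -2, r − p ≥ 0, p − s ≥ 2, s − q ≥ 1.
Adding all 4 inequalities: the left sides telescope to 0, and the right sides sum to (-2) + 0 + 2 + 1 = 1. So 0 ≥ 1, which is false.

Unsatisfiable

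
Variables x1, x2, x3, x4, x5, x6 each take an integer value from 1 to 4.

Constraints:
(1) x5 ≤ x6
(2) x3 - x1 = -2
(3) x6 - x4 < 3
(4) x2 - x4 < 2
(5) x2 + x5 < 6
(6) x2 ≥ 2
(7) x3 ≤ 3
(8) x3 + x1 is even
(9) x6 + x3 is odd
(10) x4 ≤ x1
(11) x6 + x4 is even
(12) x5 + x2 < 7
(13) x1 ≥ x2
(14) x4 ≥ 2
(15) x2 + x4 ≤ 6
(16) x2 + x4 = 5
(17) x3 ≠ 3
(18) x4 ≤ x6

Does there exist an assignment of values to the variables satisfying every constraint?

Satisfiable

Take x1 = 3, x2 = 3, x3 = 1, x4 = 2, x5 = 2, x6 = 2. Then constraint 2: x3 - x1 = -2; constraint 3: x6 - x4 = 0; constraint 4: x2 - x4 = 1, and every other listed constraint is also met.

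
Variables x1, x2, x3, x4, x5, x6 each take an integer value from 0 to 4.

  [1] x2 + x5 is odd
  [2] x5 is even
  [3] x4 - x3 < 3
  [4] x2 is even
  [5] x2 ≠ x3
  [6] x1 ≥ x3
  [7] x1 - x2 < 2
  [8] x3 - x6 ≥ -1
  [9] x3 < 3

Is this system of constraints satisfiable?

Constraint 4 makes x2 even and constraint 2 makes x5 even, so x2 + x5 must be even. Constraint 1 says x2 + x5 is odd — contradiction.

Unsatisfiable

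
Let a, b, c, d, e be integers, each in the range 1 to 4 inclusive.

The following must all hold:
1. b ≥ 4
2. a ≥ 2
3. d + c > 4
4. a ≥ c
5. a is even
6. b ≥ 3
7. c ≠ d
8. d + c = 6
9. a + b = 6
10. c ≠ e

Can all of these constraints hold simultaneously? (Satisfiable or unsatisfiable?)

The assignment a = 2, b = 4, c = 2, d = 4, e = 4 works:
  constraint 3 holds since d + c = 6.
  constraint 8 holds since d + c = 6.
The rest check out directly.

Satisfiable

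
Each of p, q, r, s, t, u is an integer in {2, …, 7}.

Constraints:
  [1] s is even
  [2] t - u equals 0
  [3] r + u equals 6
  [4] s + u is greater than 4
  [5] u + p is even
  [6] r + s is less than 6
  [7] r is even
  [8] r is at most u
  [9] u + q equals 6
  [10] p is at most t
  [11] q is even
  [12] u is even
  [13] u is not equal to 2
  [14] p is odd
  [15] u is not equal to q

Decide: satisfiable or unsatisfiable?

Constraint 12 makes u even and constraint 14 makes p odd, so u + p must be odd. Constraint 5 says u + p is even — contradiction.

Unsatisfiable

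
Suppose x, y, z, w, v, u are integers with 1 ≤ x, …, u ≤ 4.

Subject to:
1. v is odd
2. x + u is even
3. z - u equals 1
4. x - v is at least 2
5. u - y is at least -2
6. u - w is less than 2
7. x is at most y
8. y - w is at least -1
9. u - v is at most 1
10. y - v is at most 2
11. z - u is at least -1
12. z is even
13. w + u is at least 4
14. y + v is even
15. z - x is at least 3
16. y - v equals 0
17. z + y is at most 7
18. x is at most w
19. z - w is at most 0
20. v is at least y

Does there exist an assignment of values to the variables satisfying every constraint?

Unsatisfiable

Constraints 4, 5, 8, 9, 15, and 19 give x − v ≥ 2, v − u ≥ -1, u − y ≥ -2, y − w ≥ -1, w − z ≥ 0, z − x ≥ 3.
Adding all 6 inequalities: the left sides telescope to 0, and the right sides sum to 2 + (-1) + (-2) + (-1) + 0 + 3 = 1. So 0 ≥ 1, which is false.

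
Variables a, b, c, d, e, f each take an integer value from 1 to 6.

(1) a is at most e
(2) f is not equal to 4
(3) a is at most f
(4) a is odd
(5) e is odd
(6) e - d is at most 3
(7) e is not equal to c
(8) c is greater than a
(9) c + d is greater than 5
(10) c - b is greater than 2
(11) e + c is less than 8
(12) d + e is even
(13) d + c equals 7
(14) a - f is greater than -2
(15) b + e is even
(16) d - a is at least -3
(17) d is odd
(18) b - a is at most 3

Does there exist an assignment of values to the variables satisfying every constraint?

Satisfiable

Take a = 1, b = 1, c = 6, d = 1, e = 1, f = 2. Then constraint 6: e - d = 0; constraint 9: c + d = 7; constraint 10: c - b = 5, and every other listed constraint is also met.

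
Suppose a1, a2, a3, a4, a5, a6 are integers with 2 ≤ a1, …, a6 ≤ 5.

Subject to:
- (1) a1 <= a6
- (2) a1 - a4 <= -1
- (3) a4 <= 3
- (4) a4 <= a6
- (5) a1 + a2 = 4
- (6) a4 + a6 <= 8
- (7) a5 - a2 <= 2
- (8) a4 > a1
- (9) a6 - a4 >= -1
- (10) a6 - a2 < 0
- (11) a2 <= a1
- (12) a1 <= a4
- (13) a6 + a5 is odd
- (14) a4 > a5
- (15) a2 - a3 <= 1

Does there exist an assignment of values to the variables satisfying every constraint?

Constraints 2, 4, 10, and 11 give a6 < a2, a2 ≤ a1, a1 < a4, a4 ≤ a6. Chaining: a6 < a2 ≤ a1 < a4 ≤ a6, which forces a6 < a6 — impossible.

Unsatisfiable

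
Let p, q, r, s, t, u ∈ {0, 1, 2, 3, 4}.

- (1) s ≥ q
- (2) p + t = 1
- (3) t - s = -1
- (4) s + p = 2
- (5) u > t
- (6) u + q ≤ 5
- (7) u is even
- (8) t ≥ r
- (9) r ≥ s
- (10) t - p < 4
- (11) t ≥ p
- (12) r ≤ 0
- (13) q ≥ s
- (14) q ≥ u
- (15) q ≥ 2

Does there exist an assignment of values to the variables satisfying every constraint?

From constraints 1 and 15: s ≥ q and q ≥ 2, so s ≥ 2. From constraints 9 and 12: s ≤ r and r ≤ 0, so s ≤ 0. But 0 < 2, so no value of s works.

Unsatisfiable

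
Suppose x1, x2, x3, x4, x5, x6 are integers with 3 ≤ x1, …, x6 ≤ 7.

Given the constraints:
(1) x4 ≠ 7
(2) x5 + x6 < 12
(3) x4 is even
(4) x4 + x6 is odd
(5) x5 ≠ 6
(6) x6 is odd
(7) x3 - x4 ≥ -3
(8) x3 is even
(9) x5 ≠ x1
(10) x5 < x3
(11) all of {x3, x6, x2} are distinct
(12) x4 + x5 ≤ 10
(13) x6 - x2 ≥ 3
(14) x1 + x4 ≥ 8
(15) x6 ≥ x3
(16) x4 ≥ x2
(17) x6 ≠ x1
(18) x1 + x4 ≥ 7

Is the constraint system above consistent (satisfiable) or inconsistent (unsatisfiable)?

Satisfiable

Setting (x1, x2, x3, x4, x5, x6) = (4, 3, 6, 6, 3, 7) satisfies everything: constraint 2: x5 + x6 = 10; constraint 7: x3 - x4 = 0, and the others follow.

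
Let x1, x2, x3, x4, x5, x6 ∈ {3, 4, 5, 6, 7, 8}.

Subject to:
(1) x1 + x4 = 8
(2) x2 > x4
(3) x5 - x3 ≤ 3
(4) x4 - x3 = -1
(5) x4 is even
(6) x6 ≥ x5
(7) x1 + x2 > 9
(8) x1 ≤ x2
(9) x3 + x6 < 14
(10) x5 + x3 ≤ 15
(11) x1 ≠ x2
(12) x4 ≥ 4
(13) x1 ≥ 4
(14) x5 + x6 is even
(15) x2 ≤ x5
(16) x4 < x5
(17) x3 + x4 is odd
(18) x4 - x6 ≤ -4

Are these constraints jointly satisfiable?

Take x1 = 4, x2 = 6, x3 = 5, x4 = 4, x5 = 8, x6 = 8. Then constraint 1: x1 + x4 = 8; constraint 3: x5 - x3 = 3; constraint 4: x4 - x3 = -1, and every other listed constraint is also met.

Satisfiable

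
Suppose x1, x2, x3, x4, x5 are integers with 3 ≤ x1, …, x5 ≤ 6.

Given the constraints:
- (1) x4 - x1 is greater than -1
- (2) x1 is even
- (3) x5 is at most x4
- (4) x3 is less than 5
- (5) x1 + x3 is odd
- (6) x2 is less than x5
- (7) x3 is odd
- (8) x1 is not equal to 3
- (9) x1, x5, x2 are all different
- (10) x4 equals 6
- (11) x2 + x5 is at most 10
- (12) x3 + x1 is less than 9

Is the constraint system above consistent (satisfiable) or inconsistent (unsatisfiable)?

Satisfiable

Take x1 = 4, x2 = 3, x3 = 3, x4 = 6, x5 = 6. Then constraint 1: x4 - x1 = 2; constraint 11: x2 + x5 = 9; constraint 12: x3 + x1 = 7, and every other listed constraint is also met.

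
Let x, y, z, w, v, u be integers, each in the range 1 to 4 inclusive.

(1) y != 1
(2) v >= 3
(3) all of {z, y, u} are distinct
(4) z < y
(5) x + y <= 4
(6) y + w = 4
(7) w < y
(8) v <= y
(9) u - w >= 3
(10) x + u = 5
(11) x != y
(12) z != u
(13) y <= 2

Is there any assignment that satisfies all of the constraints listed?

Unsatisfiable

From constraints 2 and 8: y ≥ v and v ≥ 3, so y ≥ 3. From constraint 13: y ≤ 2. But 2 < 3, so no value of y works.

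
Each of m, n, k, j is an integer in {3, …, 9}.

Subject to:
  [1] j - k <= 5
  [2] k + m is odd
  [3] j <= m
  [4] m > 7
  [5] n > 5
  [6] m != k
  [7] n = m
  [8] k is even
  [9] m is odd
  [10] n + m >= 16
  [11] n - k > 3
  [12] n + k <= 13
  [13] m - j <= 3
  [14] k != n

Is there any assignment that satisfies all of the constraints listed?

Take m = 9, n = 9, k = 4, j = 6. Then constraint 1: j - k = 2; constraint 10: n + m = 18, and every other listed constraint is also met.

Satisfiable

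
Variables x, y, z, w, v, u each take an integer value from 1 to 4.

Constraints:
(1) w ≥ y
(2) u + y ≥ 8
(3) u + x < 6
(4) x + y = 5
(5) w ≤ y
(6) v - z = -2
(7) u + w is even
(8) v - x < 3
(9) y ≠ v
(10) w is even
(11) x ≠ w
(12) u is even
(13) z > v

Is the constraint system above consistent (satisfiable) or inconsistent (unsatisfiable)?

Satisfiable

Try x = 1, y = 4, z = 4, w = 4, v = 2, u = 4.
Check constraint 2: u + y = 8; constraint 3: u + x = 5; constraint 4: x + y = 5. The remaining constraints are straightforward to verify.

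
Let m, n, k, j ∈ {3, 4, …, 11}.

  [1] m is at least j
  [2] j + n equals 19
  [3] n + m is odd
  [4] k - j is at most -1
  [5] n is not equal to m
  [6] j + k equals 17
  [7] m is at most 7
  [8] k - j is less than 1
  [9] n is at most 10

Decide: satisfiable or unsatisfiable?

Unsatisfiable

From constraints 1 and 7: j ≤ m ≤ 7. From constraint 9: n ≤ 10. Hence j + n ≤ 17. But constraint 2 requires j + n = 19, and 19 > 17. Contradiction.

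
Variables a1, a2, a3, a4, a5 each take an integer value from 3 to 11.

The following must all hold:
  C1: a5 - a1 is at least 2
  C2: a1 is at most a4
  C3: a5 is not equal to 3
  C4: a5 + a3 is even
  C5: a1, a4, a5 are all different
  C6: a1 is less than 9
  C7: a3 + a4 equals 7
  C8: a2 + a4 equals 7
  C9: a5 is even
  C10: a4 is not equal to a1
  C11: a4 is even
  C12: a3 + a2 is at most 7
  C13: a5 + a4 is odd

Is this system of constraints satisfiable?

Unsatisfiable

Constraint 9 makes a5 even and constraint 11 makes a4 even, so a5 + a4 must be even. Constraint 13 says a5 + a4 is odd — contradiction.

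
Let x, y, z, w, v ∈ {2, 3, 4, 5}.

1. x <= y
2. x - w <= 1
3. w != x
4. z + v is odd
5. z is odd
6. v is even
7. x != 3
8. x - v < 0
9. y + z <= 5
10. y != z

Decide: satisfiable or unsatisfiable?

Try x = 2, y = 2, z = 3, w = 3, v = 4.
Check constraint 2: x - w = -1; constraint 8: x - v = -2; constraint 9: y + z = 5. The remaining constraints are straightforward to verify.

Satisfiable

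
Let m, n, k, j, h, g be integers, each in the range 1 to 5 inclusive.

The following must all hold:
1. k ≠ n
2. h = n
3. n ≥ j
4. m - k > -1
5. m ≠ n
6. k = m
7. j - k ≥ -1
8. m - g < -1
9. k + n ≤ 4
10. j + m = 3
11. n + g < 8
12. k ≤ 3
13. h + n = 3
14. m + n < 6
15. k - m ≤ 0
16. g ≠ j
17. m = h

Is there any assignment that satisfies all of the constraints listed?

Unsatisfiable

From constraints 2, 6, and 17, k = m = h = n, so k = n. But constraint 1 says k ≠ n. Contradiction.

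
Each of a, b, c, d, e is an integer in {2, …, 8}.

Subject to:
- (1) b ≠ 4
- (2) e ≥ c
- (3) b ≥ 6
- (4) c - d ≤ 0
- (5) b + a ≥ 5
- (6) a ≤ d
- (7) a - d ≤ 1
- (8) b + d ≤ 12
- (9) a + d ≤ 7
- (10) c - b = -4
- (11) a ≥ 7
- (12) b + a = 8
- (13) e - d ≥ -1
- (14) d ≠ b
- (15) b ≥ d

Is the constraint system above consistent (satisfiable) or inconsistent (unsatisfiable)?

From constraint 3: b ≥ 6. From constraints 6 and 11: d ≥ a ≥ 7. Hence b + d ≥ 13. But constraint 8 requires b + d ≤ 12, and 12 < 13. Contradiction.

Unsatisfiable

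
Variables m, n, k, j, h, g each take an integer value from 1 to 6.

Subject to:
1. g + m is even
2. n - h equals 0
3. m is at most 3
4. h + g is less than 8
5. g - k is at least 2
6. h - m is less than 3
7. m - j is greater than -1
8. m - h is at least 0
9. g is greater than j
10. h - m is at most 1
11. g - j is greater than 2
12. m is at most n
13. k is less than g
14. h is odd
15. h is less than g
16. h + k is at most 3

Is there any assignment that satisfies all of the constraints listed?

Satisfiable

Setting (m, n, k, j, h, g) = (1, 1, 1, 1, 1, 5) satisfies everything: constraint 2: n - h = 0; constraint 4: h + g = 6; constraint 5: g - k = 4, and the others follow.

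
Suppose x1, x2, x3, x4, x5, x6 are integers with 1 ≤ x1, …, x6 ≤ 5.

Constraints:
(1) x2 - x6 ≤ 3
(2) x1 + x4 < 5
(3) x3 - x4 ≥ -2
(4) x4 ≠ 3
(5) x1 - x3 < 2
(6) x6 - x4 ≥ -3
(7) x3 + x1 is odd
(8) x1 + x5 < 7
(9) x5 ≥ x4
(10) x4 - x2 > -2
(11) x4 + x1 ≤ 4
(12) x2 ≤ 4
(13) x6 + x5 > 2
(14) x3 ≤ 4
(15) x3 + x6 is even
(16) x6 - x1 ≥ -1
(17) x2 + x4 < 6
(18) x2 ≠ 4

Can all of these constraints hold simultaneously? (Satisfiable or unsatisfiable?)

Satisfiable

Setting (x1, x2, x3, x4, x5, x6) = (2, 3, 1, 2, 3, 1) satisfies everything: constraint 1: x2 - x6 = 2; constraint 2: x1 + x4 = 4; constraint 3: x3 - x4 = -1, and the others follow.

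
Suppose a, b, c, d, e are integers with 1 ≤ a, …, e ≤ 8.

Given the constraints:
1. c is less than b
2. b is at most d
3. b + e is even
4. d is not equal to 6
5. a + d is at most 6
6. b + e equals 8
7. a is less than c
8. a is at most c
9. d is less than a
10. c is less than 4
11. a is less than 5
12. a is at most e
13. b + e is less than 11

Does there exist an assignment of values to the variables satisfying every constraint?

Unsatisfiable

Constraints 1, 2, 7, and 9 give c < b, b ≤ d, d < a, a < c. Chaining: c < b ≤ d < a < c, which forces c < c — impossible.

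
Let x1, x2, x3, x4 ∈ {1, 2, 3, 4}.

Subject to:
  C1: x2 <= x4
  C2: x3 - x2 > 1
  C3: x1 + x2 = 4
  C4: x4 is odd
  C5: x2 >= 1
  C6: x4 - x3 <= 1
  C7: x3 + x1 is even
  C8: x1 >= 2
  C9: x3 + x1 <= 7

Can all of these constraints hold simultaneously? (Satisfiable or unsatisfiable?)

Satisfiable

The assignment x1 = 2, x2 = 2, x3 = 4, x4 = 3 works:
  constraint 2 holds since x3 - x2 = 2.
  constraint 3 holds since x1 + x2 = 4.
The rest check out directly.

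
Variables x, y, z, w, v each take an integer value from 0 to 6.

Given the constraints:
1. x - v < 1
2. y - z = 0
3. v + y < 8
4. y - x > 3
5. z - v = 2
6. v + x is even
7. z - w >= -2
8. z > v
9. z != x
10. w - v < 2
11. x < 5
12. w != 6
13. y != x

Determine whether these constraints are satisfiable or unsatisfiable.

The assignment x = 0, y = 4, z = 4, w = 3, v = 2 works:
  constraint 1 holds since x - v = -2.
  constraint 2 holds since y - z = 0.
  constraint 3 holds since v + y = 6.
The rest check out directly.

Satisfiable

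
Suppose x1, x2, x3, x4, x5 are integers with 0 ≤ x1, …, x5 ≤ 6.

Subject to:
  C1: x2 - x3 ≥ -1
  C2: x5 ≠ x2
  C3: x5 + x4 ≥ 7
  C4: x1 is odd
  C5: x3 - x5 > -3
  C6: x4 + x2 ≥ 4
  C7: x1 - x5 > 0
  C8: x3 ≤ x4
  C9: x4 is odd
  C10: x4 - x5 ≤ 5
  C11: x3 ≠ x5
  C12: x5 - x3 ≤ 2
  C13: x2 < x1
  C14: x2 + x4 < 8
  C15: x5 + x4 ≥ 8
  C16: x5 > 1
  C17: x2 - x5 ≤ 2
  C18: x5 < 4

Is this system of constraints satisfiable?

Satisfiable

The assignment x1 = 5, x2 = 2, x3 = 2, x4 = 5, x5 = 3 works:
  constraint 1 holds since x2 - x3 = 0.
  constraint 3 holds since x5 + x4 = 8.
  constraint 5 holds since x3 - x5 = -1.
The rest check out directly.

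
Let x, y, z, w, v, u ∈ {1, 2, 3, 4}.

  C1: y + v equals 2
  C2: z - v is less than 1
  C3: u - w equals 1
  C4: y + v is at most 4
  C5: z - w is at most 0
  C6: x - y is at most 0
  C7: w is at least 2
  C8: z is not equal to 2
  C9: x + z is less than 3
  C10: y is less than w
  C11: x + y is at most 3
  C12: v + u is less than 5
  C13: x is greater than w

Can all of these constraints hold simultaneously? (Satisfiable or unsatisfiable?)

Constraints 6, 10, and 13 give w < x, x ≤ y, y < w. Chaining: w < x ≤ y < w, which forces w < w — impossible.

Unsatisfiable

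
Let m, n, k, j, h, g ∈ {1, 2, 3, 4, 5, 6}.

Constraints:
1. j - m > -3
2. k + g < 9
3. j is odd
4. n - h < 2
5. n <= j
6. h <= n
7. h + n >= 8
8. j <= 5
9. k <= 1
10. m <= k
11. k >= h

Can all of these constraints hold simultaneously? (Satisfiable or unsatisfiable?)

Unsatisfiable

From constraints 9 and 11: h ≤ k ≤ 1. From constraints 5 and 8: n ≤ j ≤ 5. Hence h + n ≤ 6. But constraint 7 requires h + n ≥ 8, and 8 > 6. Contradiction.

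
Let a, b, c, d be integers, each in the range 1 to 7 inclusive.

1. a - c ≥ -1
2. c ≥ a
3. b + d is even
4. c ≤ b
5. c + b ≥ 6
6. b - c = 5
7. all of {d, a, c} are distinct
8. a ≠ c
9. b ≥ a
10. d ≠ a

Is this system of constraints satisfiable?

Setting (a, b, c, d) = (1, 7, 2, 7) satisfies everything: constraint 1: a - c = -1; constraint 5: c + b = 9; constraint 6: b - c = 5, and the others follow.

Satisfiable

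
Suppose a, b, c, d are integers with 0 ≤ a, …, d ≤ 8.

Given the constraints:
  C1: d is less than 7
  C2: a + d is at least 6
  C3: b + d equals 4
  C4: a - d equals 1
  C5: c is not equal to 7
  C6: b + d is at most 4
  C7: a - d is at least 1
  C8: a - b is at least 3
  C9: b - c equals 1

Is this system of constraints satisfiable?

Satisfiable

Setting (a, b, c, d) = (4, 1, 0, 3) satisfies everything: constraint 2: a + d = 7; constraint 3: b + d = 4, and the others follow.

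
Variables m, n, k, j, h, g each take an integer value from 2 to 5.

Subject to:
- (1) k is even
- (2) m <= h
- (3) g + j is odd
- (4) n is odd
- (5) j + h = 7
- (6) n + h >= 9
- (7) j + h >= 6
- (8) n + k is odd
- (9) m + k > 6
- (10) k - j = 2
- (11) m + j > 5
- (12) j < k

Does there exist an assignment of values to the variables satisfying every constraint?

Try m = 5, n = 5, k = 4, j = 2, h = 5, g = 5.
Check constraint 5: j + h = 7; constraint 6: n + h = 10; constraint 7: j + h = 7. The remaining constraints are straightforward to verify.

Satisfiable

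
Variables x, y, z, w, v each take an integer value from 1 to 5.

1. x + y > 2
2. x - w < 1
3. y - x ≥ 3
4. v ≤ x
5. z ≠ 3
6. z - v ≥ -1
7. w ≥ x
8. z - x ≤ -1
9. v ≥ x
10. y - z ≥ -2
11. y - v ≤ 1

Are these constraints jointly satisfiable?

Constraints 3, 6, 8, and 11 give y − x ≥ 3, x − z ≥ 1, z − v ≥ -1, v − y ≥ -1.
Adding all 4 inequalities: the left sides telescope to 0, and the right sides sum to 3 + 1 + (-1) + (-1) = 2. So 0 ≥ 2, which is false.

Unsatisfiable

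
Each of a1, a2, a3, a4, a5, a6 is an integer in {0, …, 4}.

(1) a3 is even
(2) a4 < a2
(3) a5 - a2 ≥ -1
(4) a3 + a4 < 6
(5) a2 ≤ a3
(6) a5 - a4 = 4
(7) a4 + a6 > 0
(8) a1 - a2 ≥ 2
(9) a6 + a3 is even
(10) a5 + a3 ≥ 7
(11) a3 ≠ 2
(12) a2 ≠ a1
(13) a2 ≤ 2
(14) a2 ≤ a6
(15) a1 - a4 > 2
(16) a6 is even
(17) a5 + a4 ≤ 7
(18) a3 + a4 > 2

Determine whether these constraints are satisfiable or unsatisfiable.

Satisfiable

Try a1 = 4, a2 = 2, a3 = 4, a4 = 0, a5 = 4, a6 = 2.
Check constraint 3: a5 - a2 = 2; constraint 4: a3 + a4 = 4. The remaining constraints are straightforward to verify.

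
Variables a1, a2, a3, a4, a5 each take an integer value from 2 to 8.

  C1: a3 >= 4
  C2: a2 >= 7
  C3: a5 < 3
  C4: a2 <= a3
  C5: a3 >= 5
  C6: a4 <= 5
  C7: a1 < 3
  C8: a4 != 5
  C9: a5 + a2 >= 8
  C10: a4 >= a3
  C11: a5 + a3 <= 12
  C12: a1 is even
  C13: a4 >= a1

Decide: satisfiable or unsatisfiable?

From constraints 2 and 4: a3 ≥ a2 and a2 ≥ 7, so a3 ≥ 7. From constraints 6 and 10: a3 ≤ a4 and a4 ≤ 5, so a3 ≤ 5. But 5 < 7, so no value of a3 works.

Unsatisfiable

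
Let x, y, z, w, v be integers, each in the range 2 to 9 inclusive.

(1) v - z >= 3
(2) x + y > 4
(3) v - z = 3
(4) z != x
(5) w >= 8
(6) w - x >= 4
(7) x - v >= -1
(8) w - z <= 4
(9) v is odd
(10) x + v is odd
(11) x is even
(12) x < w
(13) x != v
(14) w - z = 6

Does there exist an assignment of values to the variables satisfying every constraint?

Constraints 1, 6, 7, and 8 give v − z ≥ 3, z − w ≥ -4, w − x ≥ 4, x − v ≥ -1.
Adding all 4 inequalities: the left sides telescope to 0, and the right sides sum to 3 + (-4) + 4 + (-1) = 2. So 0 ≥ 2, which is false.

Unsatisfiable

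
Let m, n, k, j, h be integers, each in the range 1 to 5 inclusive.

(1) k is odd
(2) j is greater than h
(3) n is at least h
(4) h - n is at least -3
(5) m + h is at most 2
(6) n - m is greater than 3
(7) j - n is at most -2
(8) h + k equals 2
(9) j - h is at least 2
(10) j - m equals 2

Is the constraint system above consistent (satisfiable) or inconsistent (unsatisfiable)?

Unsatisfiable

Constraints 4, 7, and 9 give j − h ≥ 2, h − n ≥ -3, n − j ≥ 2.
Adding all 3 inequalities: the left sides telescope to 0, and the right sides sum to 2 + (-3) + 2 = 1. So 0 ≥ 1, which is false.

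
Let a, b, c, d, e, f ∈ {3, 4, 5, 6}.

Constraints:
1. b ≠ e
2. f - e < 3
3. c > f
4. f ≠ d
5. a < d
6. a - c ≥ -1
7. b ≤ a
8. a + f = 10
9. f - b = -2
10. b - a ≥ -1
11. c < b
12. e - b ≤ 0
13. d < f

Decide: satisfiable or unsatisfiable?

Unsatisfiable

Constraints 3, 5, 7, 11, and 13 give b ≤ a, a < d, d < f, f < c, c < b. Chaining: b ≤ a < d < f < c < b, which forces b < b — impossible.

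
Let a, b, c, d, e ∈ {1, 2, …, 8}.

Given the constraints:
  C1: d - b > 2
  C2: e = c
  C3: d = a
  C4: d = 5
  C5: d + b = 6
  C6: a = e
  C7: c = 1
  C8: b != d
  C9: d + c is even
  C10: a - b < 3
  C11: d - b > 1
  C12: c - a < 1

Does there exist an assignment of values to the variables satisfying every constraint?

Unsatisfiable

Constraint 4 fixes d = 5 and constraint 7 fixes c = 1. Constraints 2, 3, and 6 give d = a = e = c, so d = c. But 5 ≠ 1 — contradiction.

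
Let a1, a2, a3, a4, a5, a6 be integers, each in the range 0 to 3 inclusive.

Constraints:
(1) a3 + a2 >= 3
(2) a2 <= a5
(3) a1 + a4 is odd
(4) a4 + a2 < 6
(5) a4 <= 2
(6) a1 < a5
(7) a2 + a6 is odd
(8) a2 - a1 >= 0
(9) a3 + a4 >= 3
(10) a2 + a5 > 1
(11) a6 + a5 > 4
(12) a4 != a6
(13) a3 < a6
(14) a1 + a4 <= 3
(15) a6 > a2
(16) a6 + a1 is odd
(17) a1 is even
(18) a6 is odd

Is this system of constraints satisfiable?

One satisfying assignment is a1 = 0, a2 = 2, a3 = 2, a4 = 1, a5 = 2, a6 = 3.
For the less obvious constraints — constraint 1: a3 + a2 = 4; constraint 4: a4 + a2 = 3 — and the others hold by inspection.

Satisfiable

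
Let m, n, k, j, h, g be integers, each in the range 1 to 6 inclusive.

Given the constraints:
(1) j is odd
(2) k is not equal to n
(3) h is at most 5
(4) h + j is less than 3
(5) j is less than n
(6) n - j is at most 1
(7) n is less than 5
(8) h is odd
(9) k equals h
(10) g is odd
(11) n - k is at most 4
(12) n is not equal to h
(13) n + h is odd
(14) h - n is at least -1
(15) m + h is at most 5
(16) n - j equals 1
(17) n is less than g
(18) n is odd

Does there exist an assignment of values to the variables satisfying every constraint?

Unsatisfiable

Constraint 18 makes n odd and constraint 8 makes h odd, so n + h must be even. Constraint 13 says n + h is odd — contradiction.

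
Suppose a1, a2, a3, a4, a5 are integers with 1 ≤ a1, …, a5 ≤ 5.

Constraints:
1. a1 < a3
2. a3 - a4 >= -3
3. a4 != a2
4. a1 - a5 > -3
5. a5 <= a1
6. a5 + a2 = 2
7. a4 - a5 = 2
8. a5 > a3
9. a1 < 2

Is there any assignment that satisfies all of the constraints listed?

Constraints 1, 5, and 8 give a5 ≤ a1, a1 < a3, a3 < a5. Chaining: a5 ≤ a1 < a3 < a5, which forces a5 < a5 — impossible.

Unsatisfiable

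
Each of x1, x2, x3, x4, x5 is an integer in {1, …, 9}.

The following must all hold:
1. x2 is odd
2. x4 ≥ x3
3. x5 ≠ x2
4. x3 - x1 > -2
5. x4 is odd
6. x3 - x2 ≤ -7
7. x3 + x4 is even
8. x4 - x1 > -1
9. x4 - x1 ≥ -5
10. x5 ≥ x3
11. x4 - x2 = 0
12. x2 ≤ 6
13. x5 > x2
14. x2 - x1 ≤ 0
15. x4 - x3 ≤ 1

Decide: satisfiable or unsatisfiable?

Unsatisfiable

Constraints 6, 9, 14, and 15 give x2 − x3 ≥ 7, x3 − x4 ≥ -1, x4 − x1 ≥ -5, x1 − x2 ≥ 0.
Adding all 4 inequalities: the left sides telescope to 0, and the right sides sum to 7 + (-1) + (-5) + 0 = 1. So 0 ≥ 1, which is false.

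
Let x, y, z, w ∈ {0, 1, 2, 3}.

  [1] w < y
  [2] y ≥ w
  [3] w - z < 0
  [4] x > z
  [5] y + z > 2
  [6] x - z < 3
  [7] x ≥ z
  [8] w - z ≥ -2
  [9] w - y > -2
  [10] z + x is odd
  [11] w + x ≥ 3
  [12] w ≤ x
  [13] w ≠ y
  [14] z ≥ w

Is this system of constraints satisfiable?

Satisfiable

The assignment x = 3, y = 2, z = 2, w = 1 works:
  constraint 3 holds since w - z = -1.
  constraint 5 holds since y + z = 4.
The rest check out directly.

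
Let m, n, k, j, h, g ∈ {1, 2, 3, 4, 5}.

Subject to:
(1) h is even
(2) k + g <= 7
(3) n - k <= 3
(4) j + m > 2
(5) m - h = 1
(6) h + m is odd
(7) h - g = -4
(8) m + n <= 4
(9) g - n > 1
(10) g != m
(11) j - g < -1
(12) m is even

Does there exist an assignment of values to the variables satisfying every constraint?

Constraint 1 makes h even and constraint 12 makes m even, so h + m must be even. Constraint 6 says h + m is odd — contradiction.

Unsatisfiable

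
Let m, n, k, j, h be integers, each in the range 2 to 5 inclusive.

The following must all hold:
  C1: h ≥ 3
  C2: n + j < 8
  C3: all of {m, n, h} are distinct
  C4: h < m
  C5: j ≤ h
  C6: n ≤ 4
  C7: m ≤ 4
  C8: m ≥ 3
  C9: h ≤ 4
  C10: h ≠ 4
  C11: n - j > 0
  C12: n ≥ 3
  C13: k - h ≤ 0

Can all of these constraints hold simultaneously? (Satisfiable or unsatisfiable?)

Constraints 1, 6, 7, 8, 9, and 12 confine each of m, n, h to the 2 values {3, 4}.
Constraint 3 requires all 3 of them to be distinct, but only 2 values are available — impossible by the pigeonhole principle.

Unsatisfiable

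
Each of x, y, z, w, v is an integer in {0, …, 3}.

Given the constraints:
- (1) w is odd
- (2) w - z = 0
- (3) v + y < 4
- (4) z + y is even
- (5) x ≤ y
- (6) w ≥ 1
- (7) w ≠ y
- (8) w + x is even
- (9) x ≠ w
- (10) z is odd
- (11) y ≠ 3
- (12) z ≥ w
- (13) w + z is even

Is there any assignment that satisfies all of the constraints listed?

Setting (x, y, z, w, v) = (1, 1, 3, 3, 1) satisfies everything: constraint 2: w - z = 0; constraint 3: v + y = 2, and the others follow.

Satisfiable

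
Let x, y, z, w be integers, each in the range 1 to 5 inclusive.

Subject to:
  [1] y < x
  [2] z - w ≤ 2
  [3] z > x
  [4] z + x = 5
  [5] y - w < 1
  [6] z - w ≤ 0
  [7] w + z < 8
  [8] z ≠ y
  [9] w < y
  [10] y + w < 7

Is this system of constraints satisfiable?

Constraints 1, 3, 6, and 9 give y < x, x < z, z ≤ w, w < y. Chaining: y < x < z ≤ w < y, which forces y < y — impossible.

Unsatisfiable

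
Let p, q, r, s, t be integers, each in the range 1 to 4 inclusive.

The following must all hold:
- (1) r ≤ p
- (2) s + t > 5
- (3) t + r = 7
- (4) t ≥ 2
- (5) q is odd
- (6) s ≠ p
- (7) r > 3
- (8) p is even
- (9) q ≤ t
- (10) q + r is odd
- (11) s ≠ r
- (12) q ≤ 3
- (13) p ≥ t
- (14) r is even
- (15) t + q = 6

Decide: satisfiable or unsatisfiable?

Satisfiable

Try p = 4, q = 3, r = 4, s = 3, t = 3.
Check constraint 2: s + t = 6; constraint 3: t + r = 7; constraint 15: t + q = 6. The remaining constraints are straightforward to verify.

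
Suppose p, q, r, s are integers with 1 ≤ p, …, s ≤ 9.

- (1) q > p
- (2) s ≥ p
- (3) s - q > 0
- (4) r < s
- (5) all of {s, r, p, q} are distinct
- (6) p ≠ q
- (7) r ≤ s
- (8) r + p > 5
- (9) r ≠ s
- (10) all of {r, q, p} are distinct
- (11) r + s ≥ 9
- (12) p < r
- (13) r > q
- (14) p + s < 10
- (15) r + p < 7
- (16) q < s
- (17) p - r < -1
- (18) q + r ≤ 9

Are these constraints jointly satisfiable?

Try p = 1, q = 4, r = 5, s = 6.
Check constraint 3: s - q = 2; constraint 8: r + p = 6. The remaining constraints are straightforward to verify.

Satisfiable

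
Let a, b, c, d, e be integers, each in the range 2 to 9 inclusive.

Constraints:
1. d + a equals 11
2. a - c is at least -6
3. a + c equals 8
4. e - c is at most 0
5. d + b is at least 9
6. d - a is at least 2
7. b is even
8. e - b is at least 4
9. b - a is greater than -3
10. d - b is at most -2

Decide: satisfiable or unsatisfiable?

Constraints 2, 4, 6, 8, and 10 give a − c ≥ -6, c − e ≥ 0, e − b ≥ 4, b − d ≥ 2, d − a ≥ 2.
Adding all 5 inequalities: the left sides telescope to 0, and the right sides sum to (-6) + 0 + 4 + 2 + 2 = 2. So 0 ≥ 2, which is false.

Unsatisfiable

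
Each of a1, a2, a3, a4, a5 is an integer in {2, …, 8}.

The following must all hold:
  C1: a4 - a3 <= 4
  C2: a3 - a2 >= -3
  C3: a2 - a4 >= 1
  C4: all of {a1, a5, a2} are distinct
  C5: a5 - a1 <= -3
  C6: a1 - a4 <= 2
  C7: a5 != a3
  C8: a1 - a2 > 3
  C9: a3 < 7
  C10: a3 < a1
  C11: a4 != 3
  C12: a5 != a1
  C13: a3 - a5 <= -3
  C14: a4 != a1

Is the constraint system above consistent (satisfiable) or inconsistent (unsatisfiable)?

Unsatisfiable

Constraints 2, 3, 5, 6, and 13 give a4 − a1 ≥ -2, a1 − a5 ≥ 3, a5 − a3 ≥ 3, a3 − a2 ≥ -3, a2 − a4 ≥ 1.
Adding all 5 inequalities: the left sides telescope to 0, and the right sides sum to (-2) + 3 + 3 + (-3) + 1 = 2. So 0 ≥ 2, which is false.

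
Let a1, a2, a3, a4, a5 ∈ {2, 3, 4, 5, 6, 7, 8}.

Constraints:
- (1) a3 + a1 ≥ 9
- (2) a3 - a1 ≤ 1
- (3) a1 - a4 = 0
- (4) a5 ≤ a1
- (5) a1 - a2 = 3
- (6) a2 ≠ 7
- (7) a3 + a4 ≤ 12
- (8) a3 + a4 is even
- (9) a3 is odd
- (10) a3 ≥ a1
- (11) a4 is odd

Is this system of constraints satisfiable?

Satisfiable

One satisfying assignment is a1 = 5, a2 = 2, a3 = 5, a4 = 5, a5 = 2.
For the less obvious constraints — constraint 1: a3 + a1 = 10; constraint 2: a3 - a1 = 0 — and the others hold by inspection.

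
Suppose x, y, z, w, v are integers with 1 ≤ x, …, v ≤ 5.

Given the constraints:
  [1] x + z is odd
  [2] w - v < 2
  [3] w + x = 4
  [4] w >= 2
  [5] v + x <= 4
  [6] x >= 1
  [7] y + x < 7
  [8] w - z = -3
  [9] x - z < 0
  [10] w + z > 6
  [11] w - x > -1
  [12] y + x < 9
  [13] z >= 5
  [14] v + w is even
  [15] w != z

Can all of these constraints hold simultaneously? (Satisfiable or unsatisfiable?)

Satisfiable

Try x = 2, y = 4, z = 5, w = 2, v = 2.
Check constraint 2: w - v = 0; constraint 3: w + x = 4. The remaining constraints are straightforward to verify.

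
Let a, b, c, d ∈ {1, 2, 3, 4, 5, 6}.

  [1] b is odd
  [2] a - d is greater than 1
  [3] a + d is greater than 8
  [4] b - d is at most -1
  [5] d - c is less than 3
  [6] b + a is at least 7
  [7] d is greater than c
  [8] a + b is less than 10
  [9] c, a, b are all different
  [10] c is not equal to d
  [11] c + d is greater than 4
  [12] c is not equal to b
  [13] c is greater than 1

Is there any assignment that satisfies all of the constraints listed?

Satisfiable

Try a = 6, b = 1, c = 3, d = 4.
Check constraint 2: a - d = 2; constraint 3: a + d = 10. The remaining constraints are straightforward to verify.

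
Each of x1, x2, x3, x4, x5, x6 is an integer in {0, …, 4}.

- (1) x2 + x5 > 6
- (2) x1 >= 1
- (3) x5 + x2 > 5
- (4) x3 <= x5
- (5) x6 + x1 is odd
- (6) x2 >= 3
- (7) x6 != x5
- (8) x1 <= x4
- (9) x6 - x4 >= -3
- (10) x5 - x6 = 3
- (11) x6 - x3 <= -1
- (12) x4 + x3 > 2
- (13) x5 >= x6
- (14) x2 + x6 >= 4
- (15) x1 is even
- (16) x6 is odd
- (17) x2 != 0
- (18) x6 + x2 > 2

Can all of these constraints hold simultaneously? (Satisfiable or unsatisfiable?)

Satisfiable

Try x1 = 2, x2 = 3, x3 = 3, x4 = 2, x5 = 4, x6 = 1.
Check constraint 1: x2 + x5 = 7; constraint 3: x5 + x2 = 7; constraint 9: x6 - x4 = -1. The remaining constraints are straightforward to verify.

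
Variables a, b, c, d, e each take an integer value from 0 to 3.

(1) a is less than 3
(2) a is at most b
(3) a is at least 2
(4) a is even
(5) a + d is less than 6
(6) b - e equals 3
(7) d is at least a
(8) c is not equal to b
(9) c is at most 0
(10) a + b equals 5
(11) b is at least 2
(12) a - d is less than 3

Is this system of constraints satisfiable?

The assignment a = 2, b = 3, c = 0, d = 2, e = 0 works:
  constraint 5 holds since a + d = 4.
  constraint 6 holds since b - e = 3.
The rest check out directly.

Satisfiable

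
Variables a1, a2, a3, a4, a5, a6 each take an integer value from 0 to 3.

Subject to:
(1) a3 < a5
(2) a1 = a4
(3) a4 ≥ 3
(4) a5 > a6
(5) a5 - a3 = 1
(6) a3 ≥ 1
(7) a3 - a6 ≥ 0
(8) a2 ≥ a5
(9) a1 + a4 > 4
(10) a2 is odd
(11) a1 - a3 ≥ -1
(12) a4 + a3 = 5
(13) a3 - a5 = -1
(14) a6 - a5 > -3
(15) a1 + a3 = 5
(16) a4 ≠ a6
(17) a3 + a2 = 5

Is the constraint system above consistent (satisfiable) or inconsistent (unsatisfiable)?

Satisfiable

Try a1 = 3, a2 = 3, a3 = 2, a4 = 3, a5 = 3, a6 = 1.
Check constraint 5: a5 - a3 = 1; constraint 7: a3 - a6 = 1. The remaining constraints are straightforward to verify.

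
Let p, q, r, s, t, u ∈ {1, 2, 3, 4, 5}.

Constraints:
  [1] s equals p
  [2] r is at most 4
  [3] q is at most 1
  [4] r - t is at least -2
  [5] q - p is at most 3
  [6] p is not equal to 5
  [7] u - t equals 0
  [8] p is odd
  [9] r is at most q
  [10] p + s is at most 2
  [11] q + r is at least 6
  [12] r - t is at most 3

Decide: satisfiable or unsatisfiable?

From constraint 3: q ≤ 1. From constraint 2: r ≤ 4. Hence q + r ≤ 5. But constraint 11 requires q + r ≥ 6, and 6 > 5. Contradiction.

Unsatisfiable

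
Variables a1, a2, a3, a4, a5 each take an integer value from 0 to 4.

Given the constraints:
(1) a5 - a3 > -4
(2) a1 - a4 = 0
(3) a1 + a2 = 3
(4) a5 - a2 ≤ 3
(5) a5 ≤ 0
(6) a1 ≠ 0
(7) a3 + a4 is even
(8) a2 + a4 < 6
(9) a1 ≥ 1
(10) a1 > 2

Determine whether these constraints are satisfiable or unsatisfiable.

Satisfiable

Setting (a1, a2, a3, a4, a5) = (3, 0, 1, 3, 0) satisfies everything: constraint 1: a5 - a3 = -1; constraint 2: a1 - a4 = 0; constraint 3: a1 + a2 = 3, and the others follow.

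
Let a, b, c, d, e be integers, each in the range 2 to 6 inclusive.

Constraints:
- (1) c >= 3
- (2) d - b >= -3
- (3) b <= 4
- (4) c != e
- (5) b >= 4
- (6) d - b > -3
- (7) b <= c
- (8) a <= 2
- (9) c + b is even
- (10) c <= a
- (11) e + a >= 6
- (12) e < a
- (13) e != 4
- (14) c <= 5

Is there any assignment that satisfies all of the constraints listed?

Unsatisfiable

From constraints 5 and 7: c ≥ b and b ≥ 4, so c ≥ 4. From constraints 8 and 10: c ≤ a and a ≤ 2, so c ≤ 2. But 2 < 4, so no value of c works.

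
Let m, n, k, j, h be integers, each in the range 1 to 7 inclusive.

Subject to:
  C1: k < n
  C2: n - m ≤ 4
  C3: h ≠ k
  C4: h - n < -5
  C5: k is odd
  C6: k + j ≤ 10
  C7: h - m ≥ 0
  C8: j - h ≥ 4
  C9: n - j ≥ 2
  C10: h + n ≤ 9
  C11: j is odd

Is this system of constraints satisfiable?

Unsatisfiable

Constraints 2, 7, 8, and 9 give n − j ≥ 2, j − h ≥ 4, h − m ≥ 0, m − n ≥ -4.
Adding all 4 inequalities: the left sides telescope to 0, and the right sides sum to 2 + 4 + 0 + (-4) = 2. So 0 ≥ 2, which is false.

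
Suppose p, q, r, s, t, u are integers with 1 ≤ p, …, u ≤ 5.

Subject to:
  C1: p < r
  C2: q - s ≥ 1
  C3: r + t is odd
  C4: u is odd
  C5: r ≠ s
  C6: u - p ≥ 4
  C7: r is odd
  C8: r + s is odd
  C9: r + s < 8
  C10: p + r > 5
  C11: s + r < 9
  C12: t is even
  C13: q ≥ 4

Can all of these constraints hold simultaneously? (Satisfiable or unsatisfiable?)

One satisfying assignment is p = 1, q = 4, r = 5, s = 2, t = 2, u = 5.
For the less obvious constraints — constraint 2: q - s = 2; constraint 6: u - p = 4 — and the others hold by inspection.

Satisfiable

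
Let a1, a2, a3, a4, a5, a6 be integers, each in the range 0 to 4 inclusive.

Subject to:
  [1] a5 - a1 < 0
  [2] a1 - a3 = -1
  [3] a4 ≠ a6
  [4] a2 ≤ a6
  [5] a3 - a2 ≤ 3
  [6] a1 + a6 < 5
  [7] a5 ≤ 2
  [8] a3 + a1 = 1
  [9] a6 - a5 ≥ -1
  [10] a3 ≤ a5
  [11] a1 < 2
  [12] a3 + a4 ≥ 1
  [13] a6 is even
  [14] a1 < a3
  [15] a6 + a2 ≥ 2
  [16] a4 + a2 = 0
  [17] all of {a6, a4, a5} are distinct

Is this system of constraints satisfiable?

Constraints 1, 10, and 14 give a5 < a1, a1 < a3, a3 ≤ a5. Chaining: a5 < a1 < a3 ≤ a5, which forces a5 < a5 — impossible.

Unsatisfiable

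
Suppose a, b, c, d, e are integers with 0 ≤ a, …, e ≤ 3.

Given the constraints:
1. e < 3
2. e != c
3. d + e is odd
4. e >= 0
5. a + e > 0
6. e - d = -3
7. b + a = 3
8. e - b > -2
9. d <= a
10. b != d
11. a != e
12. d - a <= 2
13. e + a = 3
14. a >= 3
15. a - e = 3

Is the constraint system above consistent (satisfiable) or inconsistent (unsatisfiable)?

One satisfying assignment is a = 3, b = 0, c = 3, d = 3, e = 0.
For the less obvious constraints — constraint 5: a + e = 3; constraint 6: e - d = -3; constraint 7: b + a = 3 — and the others hold by inspection.

Satisfiable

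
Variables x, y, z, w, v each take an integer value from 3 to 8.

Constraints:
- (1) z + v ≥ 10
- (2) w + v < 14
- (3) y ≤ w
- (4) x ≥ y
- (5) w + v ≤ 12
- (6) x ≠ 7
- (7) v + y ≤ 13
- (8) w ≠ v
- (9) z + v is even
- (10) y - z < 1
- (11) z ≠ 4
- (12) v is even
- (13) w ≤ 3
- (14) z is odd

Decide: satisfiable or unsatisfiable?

Constraint 14 makes z odd and constraint 12 makes v even, so z + v must be odd. Constraint 9 says z + v is even — contradiction.

Unsatisfiable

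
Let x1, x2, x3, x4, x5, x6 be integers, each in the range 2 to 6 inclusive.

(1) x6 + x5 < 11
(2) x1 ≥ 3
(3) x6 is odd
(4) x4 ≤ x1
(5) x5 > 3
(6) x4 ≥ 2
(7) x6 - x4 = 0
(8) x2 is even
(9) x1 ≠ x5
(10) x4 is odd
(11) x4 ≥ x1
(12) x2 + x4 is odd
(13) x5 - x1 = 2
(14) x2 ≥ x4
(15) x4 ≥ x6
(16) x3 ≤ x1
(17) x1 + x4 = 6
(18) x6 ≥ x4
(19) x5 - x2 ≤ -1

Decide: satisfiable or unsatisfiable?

Satisfiable

Take x1 = 3, x2 = 6, x3 = 2, x4 = 3, x5 = 5, x6 = 3. Then constraint 1: x6 + x5 = 8; constraint 7: x6 - x4 = 0; constraint 13: x5 - x1 = 2, and every other listed constraint is also met.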